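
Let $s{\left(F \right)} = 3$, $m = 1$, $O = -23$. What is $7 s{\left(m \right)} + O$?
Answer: $-2$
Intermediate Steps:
$7 s{\left(m \right)} + O = 7 \cdot 3 - 23 = 21 - 23 = -2$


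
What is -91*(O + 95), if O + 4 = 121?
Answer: -19292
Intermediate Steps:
O = 117 (O = -4 + 121 = 117)
-91*(O + 95) = -91*(117 + 95) = -91*212 = -19292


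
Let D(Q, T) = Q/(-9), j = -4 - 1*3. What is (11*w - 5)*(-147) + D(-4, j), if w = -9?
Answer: 137596/9 ≈ 15288.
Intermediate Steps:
j = -7 (j = -4 - 3 = -7)
D(Q, T) = -Q/9 (D(Q, T) = Q*(-⅑) = -Q/9)
(11*w - 5)*(-147) + D(-4, j) = (11*(-9) - 5)*(-147) - ⅑*(-4) = (-99 - 5)*(-147) + 4/9 = -104*(-147) + 4/9 = 15288 + 4/9 = 137596/9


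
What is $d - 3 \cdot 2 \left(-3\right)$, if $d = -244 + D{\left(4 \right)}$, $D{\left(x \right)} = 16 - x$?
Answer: $-214$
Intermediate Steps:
$d = -232$ ($d = -244 + \left(16 - 4\right) = -244 + 12 = -232$)
$d - 3 \cdot 2 \left(-3\right) = -232 - 3 \cdot 2 \left(-3\right) = -232 - 6 \left(-3\right) = -232 - -18 = -232 + 18 = -214$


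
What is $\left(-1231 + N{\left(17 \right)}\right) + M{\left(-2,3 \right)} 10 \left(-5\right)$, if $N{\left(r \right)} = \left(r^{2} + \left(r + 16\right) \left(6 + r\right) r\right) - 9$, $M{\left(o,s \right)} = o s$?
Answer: $12252$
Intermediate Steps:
$N{\left(r \right)} = -9 + r^{2} + r \left(6 + r\right) \left(16 + r\right)$ ($N{\left(r \right)} = \left(r^{2} + \left(16 + r\right) \left(6 + r\right) r\right) - 9 = \left(r^{2} + \left(6 + r\right) \left(16 + r\right) r\right) - 9 = \left(r^{2} + r \left(6 + r\right) \left(16 + r\right)\right) - 9 = -9 + r^{2} + r \left(6 + r\right) \left(16 + r\right)$)
$\left(-1231 + N{\left(17 \right)}\right) + M{\left(-2,3 \right)} 10 \left(-5\right) = \left(-1231 + \left(-9 + 17^{3} + 23 \cdot 17^{2} + 96 \cdot 17\right)\right) + \left(-2\right) 3 \cdot 10 \left(-5\right) = \left(-1231 + \left(-9 + 4913 + 23 \cdot 289 + 1632\right)\right) + \left(-6\right) 10 \left(-5\right) = \left(-1231 + \left(-9 + 4913 + 6647 + 1632\right)\right) - -300 = \left(-1231 + 13183\right) + 300 = 11952 + 300 = 12252$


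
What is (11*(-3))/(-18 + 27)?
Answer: -11/3 ≈ -3.6667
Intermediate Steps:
(11*(-3))/(-18 + 27) = -33/9 = -33*1/9 = -11/3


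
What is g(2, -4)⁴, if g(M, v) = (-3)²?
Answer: 6561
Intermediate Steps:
g(M, v) = 9
g(2, -4)⁴ = 9⁴ = 6561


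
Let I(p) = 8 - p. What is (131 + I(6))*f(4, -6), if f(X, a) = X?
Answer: 532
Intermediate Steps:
(131 + I(6))*f(4, -6) = (131 + (8 - 1*6))*4 = (131 + (8 - 6))*4 = (131 + 2)*4 = 133*4 = 532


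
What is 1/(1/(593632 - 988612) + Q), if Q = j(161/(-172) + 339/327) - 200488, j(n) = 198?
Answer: -394980/79110544201 ≈ -4.9928e-6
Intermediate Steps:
Q = -200290 (Q = 198 - 200488 = -200290)
1/(1/(593632 - 988612) + Q) = 1/(1/(593632 - 988612) - 200290) = 1/(1/(-394980) - 200290) = 1/(-1/394980 - 200290) = 1/(-79110544201/394980) = -394980/79110544201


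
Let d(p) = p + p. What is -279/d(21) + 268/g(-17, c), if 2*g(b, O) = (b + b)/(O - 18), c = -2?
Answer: 73459/238 ≈ 308.65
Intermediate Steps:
d(p) = 2*p
g(b, O) = b/(-18 + O) (g(b, O) = ((b + b)/(O - 18))/2 = ((2*b)/(-18 + O))/2 = (2*b/(-18 + O))/2 = b/(-18 + O))
-279/d(21) + 268/g(-17, c) = -279/(2*21) + 268/((-17/(-18 - 2))) = -279/42 + 268/((-17/(-20))) = -279*1/42 + 268/((-17*(-1/20))) = -93/14 + 268/(17/20) = -93/14 + 268*(20/17) = -93/14 + 5360/17 = 73459/238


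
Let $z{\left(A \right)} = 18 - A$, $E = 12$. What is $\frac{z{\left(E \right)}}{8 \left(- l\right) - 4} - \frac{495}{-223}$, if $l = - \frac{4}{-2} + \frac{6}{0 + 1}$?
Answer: $\frac{16161}{7582} \approx 2.1315$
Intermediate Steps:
$l = 8$ ($l = \left(-4\right) \left(- \frac{1}{2}\right) + \frac{6}{1} = 2 + 6 \cdot 1 = 2 + 6 = 8$)
$\frac{z{\left(E \right)}}{8 \left(- l\right) - 4} - \frac{495}{-223} = \frac{18 - 12}{8 \left(\left(-1\right) 8\right) - 4} - \frac{495}{-223} = \frac{18 - 12}{8 \left(-8\right) - 4} - - \frac{495}{223} = \frac{6}{-64 - 4} + \frac{495}{223} = \frac{6}{-68} + \frac{495}{223} = 6 \left(- \frac{1}{68}\right) + \frac{495}{223} = - \frac{3}{34} + \frac{495}{223} = \frac{16161}{7582}$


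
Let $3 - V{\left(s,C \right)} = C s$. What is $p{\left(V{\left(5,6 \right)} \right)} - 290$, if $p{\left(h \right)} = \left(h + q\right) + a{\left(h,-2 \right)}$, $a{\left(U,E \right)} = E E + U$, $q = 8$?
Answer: $-332$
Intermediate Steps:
$V{\left(s,C \right)} = 3 - C s$
$a{\left(U,E \right)} = U + E^{2}$ ($a{\left(U,E \right)} = E^{2} + U = U + E^{2}$)
$p{\left(h \right)} = 12 + 2 h$ ($p{\left(h \right)} = \left(h + 8\right) + \left(h + \left(-2\right)^{2}\right) = \left(8 + h\right) + \left(h + 4\right) = \left(8 + h\right) + \left(4 + h\right) = 12 + 2 h$)
$p{\left(V{\left(5,6 \right)} \right)} - 290 = \left(12 + 2 \left(3 - 6 \cdot 5\right)\right) - 290 = \left(12 + 2 \left(3 - 30\right)\right) - 290 = \left(12 + 2 \left(-27\right)\right) - 290 = \left(12 - 54\right) - 290 = -42 - 290 = -332$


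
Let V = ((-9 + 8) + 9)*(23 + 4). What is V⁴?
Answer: 2176782336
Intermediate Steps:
V = 216 (V = (-1 + 9)*27 = 8*27 = 216)
V⁴ = 216⁴ = 2176782336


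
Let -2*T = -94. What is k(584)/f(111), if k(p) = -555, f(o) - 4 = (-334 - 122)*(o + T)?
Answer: 555/72044 ≈ 0.0077036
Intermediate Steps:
T = 47 (T = -½*(-94) = 47)
f(o) = -21428 - 456*o (f(o) = 4 + (-334 - 122)*(o + 47) = 4 - 456*(47 + o) = 4 + (-21432 - 456*o) = -21428 - 456*o)
k(584)/f(111) = -555/(-21428 - 456*111) = -555/(-21428 - 50616) = -555/(-72044) = -555*(-1/72044) = 555/72044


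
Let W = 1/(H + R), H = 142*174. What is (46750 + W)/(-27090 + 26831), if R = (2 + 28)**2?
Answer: -1197174001/6632472 ≈ -180.50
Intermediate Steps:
R = 900 (R = 30**2 = 900)
H = 24708
W = 1/25608 (W = 1/(24708 + 900) = 1/25608 ≈ 3.9050e-5)
(46750 + W)/(-27090 + 26831) = (46750 + 1/25608)/(-27090 + 26831) = (1197174001/25608)/(-259) = (1197174001/25608)*(-1/259) = -1197174001/6632472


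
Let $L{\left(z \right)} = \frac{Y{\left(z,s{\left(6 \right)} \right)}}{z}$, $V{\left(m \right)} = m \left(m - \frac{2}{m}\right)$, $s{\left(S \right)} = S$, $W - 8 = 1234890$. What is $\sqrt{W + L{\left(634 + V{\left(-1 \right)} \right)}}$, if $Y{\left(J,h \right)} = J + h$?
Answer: $\frac{\sqrt{54978938801}}{211} \approx 1111.3$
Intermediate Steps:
$W = 1234898$ ($W = 8 + 1234890 = 1234898$)
$L{\left(z \right)} = \frac{6 + z}{z}$ ($L{\left(z \right)} = \frac{z + 6}{z} = \frac{6 + z}{z}$)
$\sqrt{W + L{\left(634 + V{\left(-1 \right)} \right)}} = \sqrt{1234898 + \frac{6 + \left(634 - \left(2 - \left(-1\right)^{2}\right)\right)}{634 - \left(2 - \left(-1\right)^{2}\right)}} = \sqrt{1234898 + \frac{6 + \left(634 + \left(-2 + 1\right)\right)}{634 + \left(-2 + 1\right)}} = \sqrt{1234898 + \frac{6 + \left(634 - 1\right)}{634 - 1}} = \sqrt{1234898 + \frac{6 + 633}{633}} = \sqrt{1234898 + \frac{1}{633} \cdot 639} = \sqrt{1234898 + \frac{213}{211}} = \sqrt{\frac{260563691}{211}} = \frac{\sqrt{54978938801}}{211}$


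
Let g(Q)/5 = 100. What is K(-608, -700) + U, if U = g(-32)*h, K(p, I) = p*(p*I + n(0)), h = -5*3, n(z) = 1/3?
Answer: -776317508/3 ≈ -2.5877e+8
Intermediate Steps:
g(Q) = 500 (g(Q) = 5*100 = 500)
n(z) = 1/3
h = -15
K(p, I) = p*(1/3 + I*p) (K(p, I) = p*(p*I + 1/3) = p*(I*p + 1/3) = p*(1/3 + I*p))
U = -7500 (U = 500*(-15) = -7500)
K(-608, -700) + U = -608*(1/3 - 700*(-608)) - 7500 = -608*(1/3 + 425600) - 7500 = -608*1276801/3 - 7500 = -776295008/3 - 7500 = -776317508/3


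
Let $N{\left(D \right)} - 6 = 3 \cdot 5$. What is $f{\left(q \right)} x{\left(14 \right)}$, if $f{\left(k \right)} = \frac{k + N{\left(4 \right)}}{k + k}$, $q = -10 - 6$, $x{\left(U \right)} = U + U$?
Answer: $- \frac{35}{8} \approx -4.375$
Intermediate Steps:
$x{\left(U \right)} = 2 U$
$N{\left(D \right)} = 21$ ($N{\left(D \right)} = 6 + 3 \cdot 5 = 6 + 15 = 21$)
$q = -16$
$f{\left(k \right)} = \frac{21 + k}{2 k}$ ($f{\left(k \right)} = \frac{k + 21}{k + k} = \frac{21 + k}{2 k}$)
$f{\left(q \right)} x{\left(14 \right)} = \frac{21 - 16}{2 \left(-16\right)} 2 \cdot 14 = \frac{1}{2} \left(- \frac{1}{16}\right) 5 \cdot 28 = \left(- \frac{5}{32}\right) 28 = - \frac{35}{8}$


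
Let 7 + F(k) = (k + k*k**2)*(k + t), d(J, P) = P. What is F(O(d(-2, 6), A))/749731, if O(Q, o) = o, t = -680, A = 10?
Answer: -676707/749731 ≈ -0.90260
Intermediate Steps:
F(k) = -7 + (-680 + k)*(k + k**3) (F(k) = -7 + (k + k*k**2)*(k - 680) = -7 + (k + k**3)*(-680 + k) = -7 + (-680 + k)*(k + k**3))
F(O(d(-2, 6), A))/749731 = (-7 + 10**2 + 10**4 - 680*10 - 680*10**3)/749731 = (-7 + 100 + 10000 - 6800 - 680*1000)*(1/749731) = (-7 + 100 + 10000 - 6800 - 680000)*(1/749731) = -676707*1/749731 = -676707/749731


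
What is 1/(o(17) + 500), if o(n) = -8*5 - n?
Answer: 1/443 ≈ 0.0022573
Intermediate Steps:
o(n) = -40 - n
1/(o(17) + 500) = 1/((-40 - 1*17) + 500) = 1/((-40 - 17) + 500) = 1/(-57 + 500) = 1/443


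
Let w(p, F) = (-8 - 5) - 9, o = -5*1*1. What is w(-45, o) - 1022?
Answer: -1044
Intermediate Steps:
o = -5 (o = -5*1 = -5)
w(p, F) = -22 (w(p, F) = -13 - 9 = -22)
w(-45, o) - 1022 = -22 - 1022 = -1044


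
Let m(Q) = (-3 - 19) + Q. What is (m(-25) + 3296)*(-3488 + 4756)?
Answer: 4119732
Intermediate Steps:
m(Q) = -22 + Q
(m(-25) + 3296)*(-3488 + 4756) = ((-22 - 25) + 3296)*(-3488 + 4756) = (-47 + 3296)*1268 = 3249*1268 = 4119732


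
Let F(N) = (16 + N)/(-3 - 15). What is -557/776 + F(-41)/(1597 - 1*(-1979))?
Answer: -4479197/6243696 ≈ -0.71739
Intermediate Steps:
F(N) = -8/9 - N/18 (F(N) = (16 + N)/(-18) = (16 + N)*(-1/18) = -8/9 - N/18)
-557/776 + F(-41)/(1597 - 1*(-1979)) = -557/776 + (-8/9 - 1/18*(-41))/(1597 - 1*(-1979)) = -557*1/776 + (-8/9 + 41/18)/(1597 + 1979) = -557/776 + (25/18)/3576 = -557/776 + (25/18)*(1/3576) = -557/776 + 25/64368 = -4479197/6243696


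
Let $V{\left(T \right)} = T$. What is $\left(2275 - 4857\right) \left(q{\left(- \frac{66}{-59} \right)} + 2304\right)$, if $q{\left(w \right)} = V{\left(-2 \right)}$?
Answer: $-5943764$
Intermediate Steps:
$q{\left(w \right)} = -2$
$\left(2275 - 4857\right) \left(q{\left(- \frac{66}{-59} \right)} + 2304\right) = \left(2275 - 4857\right) \left(-2 + 2304\right) = \left(-2582\right) 2302 = -5943764$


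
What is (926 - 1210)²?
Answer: 80656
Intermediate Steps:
(926 - 1210)² = (-284)² = 80656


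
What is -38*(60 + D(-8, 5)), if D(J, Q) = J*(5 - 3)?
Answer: -1672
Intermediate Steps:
D(J, Q) = 2*J (D(J, Q) = J*2 = 2*J)
-38*(60 + D(-8, 5)) = -38*(60 + 2*(-8)) = -38*(60 - 16) = -38*44 = -1672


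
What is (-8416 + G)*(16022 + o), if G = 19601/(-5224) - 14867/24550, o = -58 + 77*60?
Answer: -1389296672196467/8015575 ≈ -1.7332e+8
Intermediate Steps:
o = 4562 (o = -58 + 4620 = 4562)
G = -279434879/64124600 (G = 19601*(-1/5224) - 14867*1/24550 = -19601/5224 - 14867/24550 = -279434879/64124600 ≈ -4.3577)
(-8416 + G)*(16022 + o) = (-8416 - 279434879/64124600)*(16022 + 4562) = -539952068479/64124600*20584 = -1389296672196467/8015575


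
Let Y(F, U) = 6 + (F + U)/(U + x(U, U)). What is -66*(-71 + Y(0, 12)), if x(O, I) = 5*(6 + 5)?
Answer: 286638/67 ≈ 4278.2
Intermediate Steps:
x(O, I) = 55 (x(O, I) = 5*11 = 55)
Y(F, U) = 6 + (F + U)/(55 + U) (Y(F, U) = 6 + (F + U)/(U + 55) = 6 + (F + U)/(55 + U))
-66*(-71 + Y(0, 12)) = -66*(-71 + (330 + 0 + 7*12)/(55 + 12)) = -66*(-71 + (330 + 0 + 84)/67) = -66*(-71 + (1/67)*414) = -66*(-71 + 414/67) = -66*(-4343/67) = 286638/67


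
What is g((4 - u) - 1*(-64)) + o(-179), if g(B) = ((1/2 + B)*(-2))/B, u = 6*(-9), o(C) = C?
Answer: -22083/122 ≈ -181.01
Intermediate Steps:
u = -54
g(B) = (-1 - 2*B)/B (g(B) = ((½ + B)*(-2))/B = (-1 - 2*B)/B)
g((4 - u) - 1*(-64)) + o(-179) = (-2 - 1/((4 - 1*(-54)) - 1*(-64))) - 179 = (-2 - 1/((4 + 54) + 64)) - 179 = (-2 - 1/(58 + 64)) - 179 = (-2 - 1/122) - 179 = -245/122 - 179 = -22083/122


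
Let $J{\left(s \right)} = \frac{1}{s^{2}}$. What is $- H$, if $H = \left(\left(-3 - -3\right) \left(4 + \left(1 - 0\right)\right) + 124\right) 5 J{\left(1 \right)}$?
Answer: $-620$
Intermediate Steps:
$J{\left(s \right)} = \frac{1}{s^{2}}$
$H = 620$ ($H = \left(\left(-3 - -3\right) \left(4 + \left(1 - 0\right)\right) + 124\right) 5 \cdot 1^{-2} = \left(\left(-3 + 3\right) \left(4 + \left(1 + 0\right)\right) + 124\right) 5 \cdot 1 = \left(0 \left(4 + 1\right) + 124\right) 5 = \left(0 \cdot 5 + 124\right) 5 = \left(0 + 124\right) 5 = 124 \cdot 5 = 620$)
$- H = \left(-1\right) 620 = -620$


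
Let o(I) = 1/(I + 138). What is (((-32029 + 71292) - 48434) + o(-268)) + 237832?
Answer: 29725929/130 ≈ 2.2866e+5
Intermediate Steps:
o(I) = 1/(138 + I)
(((-32029 + 71292) - 48434) + o(-268)) + 237832 = (((-32029 + 71292) - 48434) + 1/(138 - 268)) + 237832 = ((39263 - 48434) + 1/(-130)) + 237832 = (-9171 - 1/130) + 237832 = -1192231/130 + 237832 = 29725929/130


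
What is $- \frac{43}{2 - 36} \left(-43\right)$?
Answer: $- \frac{1849}{34} \approx -54.382$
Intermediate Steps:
$- \frac{43}{2 - 36} \left(-43\right) = - \frac{43}{-34} \left(-43\right) = \left(-43\right) \left(- \frac{1}{34}\right) \left(-43\right) = \frac{43}{34} \left(-43\right) = - \frac{1849}{34}$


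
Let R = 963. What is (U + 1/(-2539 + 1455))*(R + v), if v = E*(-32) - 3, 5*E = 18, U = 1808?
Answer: 2069623776/1355 ≈ 1.5274e+6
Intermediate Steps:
E = 18/5 (E = (1/5)*18 = 18/5 ≈ 3.6000)
v = -591/5 (v = (18/5)*(-32) - 3 = -576/5 - 3 = -591/5 ≈ -118.20)
(U + 1/(-2539 + 1455))*(R + v) = (1808 + 1/(-2539 + 1455))*(963 - 591/5) = (1808 + 1/(-1084))*(4224/5) = (1808 - 1/1084)*(4224/5) = (1959871/1084)*(4224/5) = 2069623776/1355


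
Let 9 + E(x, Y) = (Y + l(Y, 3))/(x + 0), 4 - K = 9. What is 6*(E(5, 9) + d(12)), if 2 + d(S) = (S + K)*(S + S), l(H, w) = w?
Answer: 4782/5 ≈ 956.40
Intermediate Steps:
K = -5 (K = 4 - 1*9 = 4 - 9 = -5)
d(S) = -2 + 2*S*(-5 + S) (d(S) = -2 + (S - 5)*(S + S) = -2 + (-5 + S)*(2*S) = -2 + 2*S*(-5 + S))
E(x, Y) = -9 + (3 + Y)/x (E(x, Y) = -9 + (Y + 3)/(x + 0) = -9 + (3 + Y)/x)
6*(E(5, 9) + d(12)) = 6*((3 + 9 - 9*5)/5 + (-2 - 10*12 + 2*12**2)) = 6*((3 + 9 - 45)/5 + (-2 - 120 + 2*144)) = 6*((1/5)*(-33) + (-2 - 120 + 288)) = 6*(-33/5 + 166) = 6*(797/5) = 4782/5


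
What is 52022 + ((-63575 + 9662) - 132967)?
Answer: -134858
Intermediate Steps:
52022 + ((-63575 + 9662) - 132967) = 52022 + (-53913 - 132967) = 52022 - 186880 = -134858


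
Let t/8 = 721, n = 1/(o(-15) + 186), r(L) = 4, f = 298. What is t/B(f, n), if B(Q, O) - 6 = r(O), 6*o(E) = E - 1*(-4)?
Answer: 2884/5 ≈ 576.80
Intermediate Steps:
o(E) = 2/3 + E/6 (o(E) = (E - 1*(-4))/6 = (E + 4)/6 = (4 + E)/6 = 2/3 + E/6)
n = 6/1105 (n = 1/((2/3 + (1/6)*(-15)) + 186) = 1/((2/3 - 5/2) + 186) = 1/(-11/6 + 186) = 1/(1105/6) = 6/1105 ≈ 0.0054299)
B(Q, O) = 10 (B(Q, O) = 6 + 4 = 10)
t = 5768 (t = 8*721 = 5768)
t/B(f, n) = 5768/10 = 5768*(1/10) = 2884/5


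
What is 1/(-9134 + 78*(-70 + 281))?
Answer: 1/7324 ≈ 0.00013654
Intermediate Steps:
1/(-9134 + 78*(-70 + 281)) = 1/(-9134 + 78*211) = 1/(-9134 + 16458) = 1/7324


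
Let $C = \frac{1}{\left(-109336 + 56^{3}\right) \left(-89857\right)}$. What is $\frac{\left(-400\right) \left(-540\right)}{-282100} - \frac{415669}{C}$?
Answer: $\frac{6983692964714685880}{2821} \approx 2.4756 \cdot 10^{15}$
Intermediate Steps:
$C = - \frac{1}{5955721960}$ ($C = \frac{1}{-109336 + 175616} \left(- \frac{1}{89857}\right) = \frac{1}{66280} \left(- \frac{1}{89857}\right) = - \frac{1}{5955721960} \approx -1.6791 \cdot 10^{-10}$)
$\frac{\left(-400\right) \left(-540\right)}{-282100} - \frac{415669}{C} = \frac{\left(-400\right) \left(-540\right)}{-282100} - \frac{415669}{- \frac{1}{5955721960}} = 216000 \left(- \frac{1}{282100}\right) - -2475608991391240 = - \frac{2160}{2821} + 2475608991391240 = \frac{6983692964714685880}{2821}$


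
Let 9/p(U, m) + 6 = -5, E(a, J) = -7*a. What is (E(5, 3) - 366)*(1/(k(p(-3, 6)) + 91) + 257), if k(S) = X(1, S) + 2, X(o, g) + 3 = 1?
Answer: -9378588/91 ≈ -1.0306e+5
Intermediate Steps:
X(o, g) = -2 (X(o, g) = -3 + 1 = -2)
p(U, m) = -9/11 (p(U, m) = 9/(-6 - 5) = 9/(-11) = 9*(-1/11) = -9/11)
k(S) = 0 (k(S) = -2 + 2 = 0)
(E(5, 3) - 366)*(1/(k(p(-3, 6)) + 91) + 257) = (-7*5 - 366)*(1/(0 + 91) + 257) = (-35 - 366)*(1/91 + 257) = -401*(1/91 + 257) = -401*23388/91 = -9378588/91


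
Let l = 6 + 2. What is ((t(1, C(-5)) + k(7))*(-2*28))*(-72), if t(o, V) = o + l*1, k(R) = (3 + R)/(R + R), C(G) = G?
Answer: 39168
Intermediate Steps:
l = 8
k(R) = (3 + R)/(2*R) (k(R) = (3 + R)/((2*R)) = (3 + R)*(1/(2*R)) = (3 + R)/(2*R))
t(o, V) = 8 + o (t(o, V) = o + 8*1 = o + 8 = 8 + o)
((t(1, C(-5)) + k(7))*(-2*28))*(-72) = (((8 + 1) + (½)*(3 + 7)/7)*(-2*28))*(-72) = ((9 + (½)*(⅐)*10)*(-56))*(-72) = ((9 + 5/7)*(-56))*(-72) = ((68/7)*(-56))*(-72) = -544*(-72) = 39168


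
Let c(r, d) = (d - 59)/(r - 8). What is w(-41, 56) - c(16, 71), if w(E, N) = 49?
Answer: 95/2 ≈ 47.500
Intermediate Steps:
c(r, d) = (-59 + d)/(-8 + r)
w(-41, 56) - c(16, 71) = 49 - (-59 + 71)/(-8 + 16) = 49 - 12/8 = 49 - 1*3/2 = 49 - 3/2 = 95/2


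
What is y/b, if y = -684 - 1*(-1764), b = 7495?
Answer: 216/1499 ≈ 0.14410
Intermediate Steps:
y = 1080 (y = -684 + 1764 = 1080)
y/b = 1080/7495 = 1080*(1/7495) = 216/1499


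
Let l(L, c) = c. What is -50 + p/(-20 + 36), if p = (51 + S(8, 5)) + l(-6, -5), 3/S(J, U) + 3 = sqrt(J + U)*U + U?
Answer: -10085/214 + 5*sqrt(13)/1712 ≈ -47.116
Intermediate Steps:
S(J, U) = 3/(-3 + U + U*sqrt(J + U)) (S(J, U) = 3/(-3 + (sqrt(J + U)*U + U)) = 3/(-3 + (U*sqrt(J + U) + U)) = 3/(-3 + (U + U*sqrt(J + U))) = 3/(-3 + U + U*sqrt(J + U)))
p = 46 + 3/(2 + 5*sqrt(13)) (p = (51 + 3/(-3 + 5 + 5*sqrt(8 + 5))) - 5 = (51 + 3/(-3 + 5 + 5*sqrt(13))) - 5 = (51 + 3/(2 + 5*sqrt(13))) - 5 = 46 + 3/(2 + 5*sqrt(13)) ≈ 46.150)
-50 + p/(-20 + 36) = -50 + (4920/107 + 5*sqrt(13)/107)/(-20 + 36) = -50 + (4920/107 + 5*sqrt(13)/107)/16 = -50 + (4920/107 + 5*sqrt(13)/107)*(1/16) = -50 + (615/214 + 5*sqrt(13)/1712) = -10085/214 + 5*sqrt(13)/1712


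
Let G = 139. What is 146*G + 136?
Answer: 20430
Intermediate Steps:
146*G + 136 = 146*139 + 136 = 20294 + 136 = 20430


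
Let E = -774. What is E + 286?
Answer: -488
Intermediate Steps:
E + 286 = -774 + 286 = -488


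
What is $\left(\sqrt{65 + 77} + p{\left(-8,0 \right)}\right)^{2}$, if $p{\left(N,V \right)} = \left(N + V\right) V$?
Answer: $142$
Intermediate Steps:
$p{\left(N,V \right)} = V \left(N + V\right)$
$\left(\sqrt{65 + 77} + p{\left(-8,0 \right)}\right)^{2} = \left(\sqrt{65 + 77} + 0 \left(-8 + 0\right)\right)^{2} = \left(\sqrt{142} + 0 \left(-8\right)\right)^{2} = \left(\sqrt{142} + 0\right)^{2} = \left(\sqrt{142}\right)^{2} = 142$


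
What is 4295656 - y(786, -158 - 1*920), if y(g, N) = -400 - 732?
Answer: 4296788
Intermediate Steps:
y(g, N) = -1132
4295656 - y(786, -158 - 1*920) = 4295656 - 1*(-1132) = 4295656 + 1132 = 4296788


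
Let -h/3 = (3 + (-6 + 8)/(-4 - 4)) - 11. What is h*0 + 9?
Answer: 9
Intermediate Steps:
h = 99/4 (h = -3*((3 + (-6 + 8)/(-4 - 4)) - 11) = -3*((3 + 2/(-8)) - 11) = -3*((3 + 2*(-⅛)) - 11) = -3*((3 - ¼) - 11) = -3*(11/4 - 11) = -3*(-33/4) = 99/4 ≈ 24.750)
h*0 + 9 = (99/4)*0 + 9 = 0 + 9 = 9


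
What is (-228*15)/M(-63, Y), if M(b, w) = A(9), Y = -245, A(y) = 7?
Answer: -3420/7 ≈ -488.57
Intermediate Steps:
M(b, w) = 7
(-228*15)/M(-63, Y) = -228*15/7 = -3420*⅐ = -3420/7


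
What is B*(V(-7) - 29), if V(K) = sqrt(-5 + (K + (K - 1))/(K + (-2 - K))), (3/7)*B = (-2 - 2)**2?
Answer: -3248/3 + 56*sqrt(10)/3 ≈ -1023.6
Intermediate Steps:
B = 112/3 (B = 7*(-2 - 2)**2/3 = (7/3)*(-4)**2 = (7/3)*16 = 112/3 ≈ 37.333)
V(K) = sqrt(-9/2 - K) (V(K) = sqrt(-5 + (K + (-1 + K))/(-2)) = sqrt(-5 + (-1 + 2*K)*(-1/2)) = sqrt(-5 + (1/2 - K)) = sqrt(-9/2 - K))
B*(V(-7) - 29) = 112*(sqrt(-18 - 4*(-7))/2 - 29)/3 = 112*(sqrt(-18 + 28)/2 - 29)/3 = 112*(sqrt(10)/2 - 29)/3 = 112*(-29 + sqrt(10)/2)/3 = -3248/3 + 56*sqrt(10)/3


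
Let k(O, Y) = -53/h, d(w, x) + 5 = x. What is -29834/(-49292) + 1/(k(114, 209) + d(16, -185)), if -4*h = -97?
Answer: 68923013/114862683 ≈ 0.60005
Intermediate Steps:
h = 97/4 (h = -¼*(-97) = 97/4 ≈ 24.250)
d(w, x) = -5 + x
k(O, Y) = -212/97 (k(O, Y) = -53/97/4 = -53*4/97 = -212/97)
-29834/(-49292) + 1/(k(114, 209) + d(16, -185)) = -29834/(-49292) + 1/(-212/97 + (-5 - 185)) = -29834*(-1/49292) + 1/(-212/97 - 190) = 14917/24646 + 1/(-18642/97) = 14917/24646 - 97/18642 = 68923013/114862683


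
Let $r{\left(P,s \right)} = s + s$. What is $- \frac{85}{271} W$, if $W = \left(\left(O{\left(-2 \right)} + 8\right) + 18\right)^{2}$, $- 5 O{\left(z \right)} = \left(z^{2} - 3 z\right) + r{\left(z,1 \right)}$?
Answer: $- \frac{236708}{1355} \approx -174.69$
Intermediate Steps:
$r{\left(P,s \right)} = 2 s$
$O{\left(z \right)} = - \frac{2}{5} - \frac{z^{2}}{5} + \frac{3 z}{5}$ ($O{\left(z \right)} = - \frac{\left(z^{2} - 3 z\right) + 2 \cdot 1}{5} = - \frac{\left(z^{2} - 3 z\right) + 2}{5} = - \frac{2 + z^{2} - 3 z}{5} = - \frac{2}{5} - \frac{z^{2}}{5} + \frac{3 z}{5}$)
$W = \frac{13924}{25}$ ($W = \left(\left(\left(- \frac{2}{5} - \frac{\left(-2\right)^{2}}{5} + \frac{3}{5} \left(-2\right)\right) + 8\right) + 18\right)^{2} = \left(\left(\left(- \frac{2}{5} - \frac{4}{5} - \frac{6}{5}\right) + 8\right) + 18\right)^{2} = \left(\left(- \frac{12}{5} + 8\right) + 18\right)^{2} = \left(\frac{28}{5} + 18\right)^{2} = \left(\frac{118}{5}\right)^{2} = \frac{13924}{25} \approx 556.96$)
$- \frac{85}{271} W = - \frac{85}{271} \cdot \frac{13924}{25} = \left(-85\right) \frac{1}{271} \cdot \frac{13924}{25} = \left(- \frac{85}{271}\right) \frac{13924}{25} = - \frac{236708}{1355}$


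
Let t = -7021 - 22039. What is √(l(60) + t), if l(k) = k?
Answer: 10*I*√290 ≈ 170.29*I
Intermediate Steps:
t = -29060
√(l(60) + t) = √(60 - 29060) = √(-29000) = 10*I*√290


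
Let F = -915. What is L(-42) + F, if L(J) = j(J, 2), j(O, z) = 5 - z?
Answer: -912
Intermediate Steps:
L(J) = 3 (L(J) = 5 - 1*2 = 5 - 2 = 3)
L(-42) + F = 3 - 915 = -912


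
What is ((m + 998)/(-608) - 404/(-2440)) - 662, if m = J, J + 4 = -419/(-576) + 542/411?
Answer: -9708888211787/14633441280 ≈ -663.47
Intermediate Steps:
J = -154181/78912 (J = -4 + (-419/(-576) + 542/411) = -4 + (-419*(-1/576) + 542*(1/411)) = -4 + (419/576 + 542/411) = -4 + 161467/78912 = -154181/78912 ≈ -1.9538)
m = -154181/78912 ≈ -1.9538
((m + 998)/(-608) - 404/(-2440)) - 662 = ((-154181/78912 + 998)/(-608) - 404/(-2440)) - 662 = ((78599995/78912)*(-1/608) - 404*(-1/2440)) - 662 = (-78599995/47978496 + 101/610) - 662 = -21550084427/14633441280 - 662 = -9708888211787/14633441280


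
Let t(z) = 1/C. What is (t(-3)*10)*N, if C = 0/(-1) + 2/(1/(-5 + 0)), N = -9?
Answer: 9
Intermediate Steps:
C = -10 (C = 0*(-1) + 2/(1/(-5)) = 0 + 2/(-⅕) = 0 + 2*(-5) = 0 - 10 = -10)
t(z) = -⅒ (t(z) = 1/(-10) = -⅒)
(t(-3)*10)*N = -⅒*10*(-9) = -1*(-9) = 9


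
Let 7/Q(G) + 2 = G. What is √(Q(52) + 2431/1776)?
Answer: √7436001/2220 ≈ 1.2283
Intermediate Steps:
Q(G) = 7/(-2 + G)
√(Q(52) + 2431/1776) = √(7/(-2 + 52) + 2431/1776) = √(7/50 + 2431*(1/1776)) = √(7*(1/50) + 2431/1776) = √(7/50 + 2431/1776) = √(66991/44400) = √7436001/2220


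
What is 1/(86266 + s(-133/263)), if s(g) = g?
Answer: 263/22687825 ≈ 1.1592e-5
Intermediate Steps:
1/(86266 + s(-133/263)) = 1/(86266 - 133/263) = 1/(22687825/263) = 263/22687825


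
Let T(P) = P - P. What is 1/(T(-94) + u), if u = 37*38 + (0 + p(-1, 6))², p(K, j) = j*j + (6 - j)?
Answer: 1/2702 ≈ 0.00037010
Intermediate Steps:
p(K, j) = 6 + j² - j (p(K, j) = j² + (6 - j) = 6 + j² - j)
T(P) = 0
u = 2702 (u = 37*38 + (0 + (6 + 6² - 1*6))² = 1406 + (0 + (6 + 36 - 6))² = 1406 + (0 + 36)² = 1406 + 36² = 1406 + 1296 = 2702)
1/(T(-94) + u) = 1/(0 + 2702) = 1/2702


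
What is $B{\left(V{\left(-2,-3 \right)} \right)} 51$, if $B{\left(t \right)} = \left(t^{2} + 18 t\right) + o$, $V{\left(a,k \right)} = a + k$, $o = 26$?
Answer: $-1989$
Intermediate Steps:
$B{\left(t \right)} = 26 + t^{2} + 18 t$ ($B{\left(t \right)} = \left(t^{2} + 18 t\right) + 26 = 26 + t^{2} + 18 t$)
$B{\left(V{\left(-2,-3 \right)} \right)} 51 = \left(26 + \left(-2 - 3\right)^{2} + 18 \left(-2 - 3\right)\right) 51 = \left(26 + \left(-5\right)^{2} + 18 \left(-5\right)\right) 51 = \left(26 + 25 - 90\right) 51 = \left(-39\right) 51 = -1989$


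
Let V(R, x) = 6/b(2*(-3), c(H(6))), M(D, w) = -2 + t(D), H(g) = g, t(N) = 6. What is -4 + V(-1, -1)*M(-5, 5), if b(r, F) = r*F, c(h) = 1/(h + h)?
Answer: -52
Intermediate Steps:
c(h) = 1/(2*h)
b(r, F) = F*r
M(D, w) = 4 (M(D, w) = -2 + 6 = 4)
V(R, x) = -12 (V(R, x) = 6/((((1/2)/6)*(2*(-3)))) = 6/((((1/2)*(1/6))*(-6))) = 6/(((1/12)*(-6))) = 6/(-1/2) = 6*(-2) = -12)
-4 + V(-1, -1)*M(-5, 5) = -4 - 12*4 = -4 - 48 = -52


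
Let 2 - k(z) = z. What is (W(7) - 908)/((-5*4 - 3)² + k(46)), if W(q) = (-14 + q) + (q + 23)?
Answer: -177/97 ≈ -1.8247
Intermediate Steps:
k(z) = 2 - z
W(q) = 9 + 2*q (W(q) = (-14 + q) + (23 + q) = 9 + 2*q)
(W(7) - 908)/((-5*4 - 3)² + k(46)) = ((9 + 2*7) - 908)/((-5*4 - 3)² + (2 - 1*46)) = ((9 + 14) - 908)/((-20 - 3)² + (2 - 46)) = (23 - 908)/((-23)² - 44) = -885/(529 - 44) = -885/485 = -885*1/485 = -177/97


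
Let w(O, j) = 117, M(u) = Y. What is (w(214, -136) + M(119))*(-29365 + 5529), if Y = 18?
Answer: -3217860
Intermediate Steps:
M(u) = 18
(w(214, -136) + M(119))*(-29365 + 5529) = (117 + 18)*(-29365 + 5529) = 135*(-23836) = -3217860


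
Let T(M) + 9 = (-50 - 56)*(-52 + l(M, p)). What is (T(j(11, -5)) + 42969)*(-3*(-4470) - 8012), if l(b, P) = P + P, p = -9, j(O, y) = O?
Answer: 271951240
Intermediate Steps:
l(b, P) = 2*P
T(M) = 7411 (T(M) = -9 + (-50 - 56)*(-52 + 2*(-9)) = -9 - 106*(-52 - 18) = -9 - 106*(-70) = -9 + 7420 = 7411)
(T(j(11, -5)) + 42969)*(-3*(-4470) - 8012) = (7411 + 42969)*(-3*(-4470) - 8012) = 50380*(13410 - 8012) = 50380*5398 = 271951240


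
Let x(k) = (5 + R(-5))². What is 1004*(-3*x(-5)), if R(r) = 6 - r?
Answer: -771072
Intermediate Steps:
x(k) = 256 (x(k) = (5 + (6 - 1*(-5)))² = (5 + (6 + 5))² = (5 + 11)² = 16² = 256)
1004*(-3*x(-5)) = 1004*(-3*256) = 1004*(-768) = -771072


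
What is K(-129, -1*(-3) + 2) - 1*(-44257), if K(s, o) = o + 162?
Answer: 44424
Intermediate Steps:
K(s, o) = 162 + o
K(-129, -1*(-3) + 2) - 1*(-44257) = (162 + (-1*(-3) + 2)) - 1*(-44257) = (162 + (3 + 2)) + 44257 = (162 + 5) + 44257 = 167 + 44257 = 44424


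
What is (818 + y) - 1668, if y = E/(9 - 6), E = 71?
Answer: -2479/3 ≈ -826.33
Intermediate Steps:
y = 71/3 (y = 71/(9 - 6) = 71/3 ≈ 23.667)
(818 + y) - 1668 = (818 + 71/3) - 1668 = 2525/3 - 1668 = -2479/3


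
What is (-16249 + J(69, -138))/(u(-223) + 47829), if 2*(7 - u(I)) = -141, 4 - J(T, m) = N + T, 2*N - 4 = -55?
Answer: -32577/95813 ≈ -0.34001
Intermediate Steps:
N = -51/2 (N = 2 + (1/2)*(-55) = 2 - 55/2 = -51/2 ≈ -25.500)
J(T, m) = 59/2 - T (J(T, m) = 4 - (-51/2 + T) = 4 + (51/2 - T) = 59/2 - T)
u(I) = 155/2 (u(I) = 7 - 1/2*(-141) = 7 + 141/2 = 155/2)
(-16249 + J(69, -138))/(u(-223) + 47829) = (-16249 + (59/2 - 1*69))/(155/2 + 47829) = (-16249 + (59/2 - 69))/(95813/2) = (-16249 - 79/2)*(2/95813) = -32577/2*2/95813 = -32577/95813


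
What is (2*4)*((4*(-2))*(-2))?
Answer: 128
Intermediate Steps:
(2*4)*((4*(-2))*(-2)) = 8*(-8*(-2)) = 8*16 = 128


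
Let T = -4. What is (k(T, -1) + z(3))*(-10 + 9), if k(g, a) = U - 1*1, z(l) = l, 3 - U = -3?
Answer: -8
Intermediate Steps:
U = 6 (U = 3 - 1*(-3) = 3 + 3 = 6)
k(g, a) = 5 (k(g, a) = 6 - 1*1 = 6 - 1 = 5)
(k(T, -1) + z(3))*(-10 + 9) = (5 + 3)*(-10 + 9) = 8*(-1) = -8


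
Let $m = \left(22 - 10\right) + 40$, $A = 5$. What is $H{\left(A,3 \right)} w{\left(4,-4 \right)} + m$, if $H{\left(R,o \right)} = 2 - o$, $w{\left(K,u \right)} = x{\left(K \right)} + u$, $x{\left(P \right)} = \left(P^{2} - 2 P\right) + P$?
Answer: $44$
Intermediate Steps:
$x{\left(P \right)} = P^{2} - P$
$w{\left(K,u \right)} = u + K \left(-1 + K\right)$ ($w{\left(K,u \right)} = K \left(-1 + K\right) + u = u + K \left(-1 + K\right)$)
$m = 52$ ($m = 12 + 40 = 52$)
$H{\left(A,3 \right)} w{\left(4,-4 \right)} + m = \left(2 - 3\right) \left(-4 + 4 \left(-1 + 4\right)\right) + 52 = \left(2 - 3\right) \left(-4 + 4 \cdot 3\right) + 52 = - (-4 + 12) + 52 = \left(-1\right) 8 + 52 = -8 + 52 = 44$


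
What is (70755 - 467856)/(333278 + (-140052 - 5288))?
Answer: -132367/62646 ≈ -2.1129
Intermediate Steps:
(70755 - 467856)/(333278 + (-140052 - 5288)) = -397101/(333278 - 145340) = -397101/187938 = -397101*1/187938 = -132367/62646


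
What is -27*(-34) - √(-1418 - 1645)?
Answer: 918 - I*√3063 ≈ 918.0 - 55.344*I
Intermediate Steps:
-27*(-34) - √(-1418 - 1645) = 918 - √(-3063) = 918 - I*√3063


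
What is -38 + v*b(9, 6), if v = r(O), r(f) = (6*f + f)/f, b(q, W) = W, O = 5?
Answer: 4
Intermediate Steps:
r(f) = 7 (r(f) = (7*f)/f = 7)
v = 7
-38 + v*b(9, 6) = -38 + 7*6 = -38 + 42 = 4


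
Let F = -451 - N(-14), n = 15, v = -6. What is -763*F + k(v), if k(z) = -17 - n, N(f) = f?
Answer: 333399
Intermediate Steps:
k(z) = -32 (k(z) = -17 - 1*15 = -17 - 15 = -32)
F = -437 (F = -451 - 1*(-14) = -451 + 14 = -437)
-763*F + k(v) = -763*(-437) - 32 = 333431 - 32 = 333399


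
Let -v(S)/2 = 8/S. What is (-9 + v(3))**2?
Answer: 1849/9 ≈ 205.44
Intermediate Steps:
v(S) = -16/S
(-9 + v(3))**2 = (-9 - 16/3)**2 = (-43/3)**2 = 1849/9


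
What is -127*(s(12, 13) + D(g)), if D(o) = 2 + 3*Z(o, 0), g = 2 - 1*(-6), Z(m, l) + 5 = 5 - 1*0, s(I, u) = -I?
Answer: 1270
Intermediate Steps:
Z(m, l) = 0 (Z(m, l) = -5 + (5 - 1*0) = -5 + (5 + 0) = -5 + 5 = 0)
g = 8 (g = 2 + 6 = 8)
D(o) = 2 (D(o) = 2 + 3*0 = 2 + 0 = 2)
-127*(s(12, 13) + D(g)) = -127*(-1*12 + 2) = -127*(-12 + 2) = -127*(-10) = 1270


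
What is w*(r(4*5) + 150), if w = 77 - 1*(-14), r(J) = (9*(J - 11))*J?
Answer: 161070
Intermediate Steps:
r(J) = J*(-99 + 9*J) (r(J) = (9*(-11 + J))*J = (-99 + 9*J)*J = J*(-99 + 9*J))
w = 91 (w = 77 + 14 = 91)
w*(r(4*5) + 150) = 91*(9*(4*5)*(-11 + 4*5) + 150) = 91*(9*20*(-11 + 20) + 150) = 91*(9*20*9 + 150) = 91*(1620 + 150) = 91*1770 = 161070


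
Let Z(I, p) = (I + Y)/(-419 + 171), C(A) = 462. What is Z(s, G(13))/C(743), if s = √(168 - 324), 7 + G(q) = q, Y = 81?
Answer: -27/38192 - I*√39/57288 ≈ -0.00070695 - 0.00010901*I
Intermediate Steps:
G(q) = -7 + q
s = 2*I*√39 (s = √(-156) = 2*I*√39 ≈ 12.49*I)
Z(I, p) = -81/248 - I/248 (Z(I, p) = (I + 81)/(-419 + 171) = (81 + I)/(-248) = (81 + I)*(-1/248) = -81/248 - I/248)
Z(s, G(13))/C(743) = (-81/248 - I*√39/124)/462 = (-81/248 - I*√39/124)*(1/462) = -27/38192 - I*√39/57288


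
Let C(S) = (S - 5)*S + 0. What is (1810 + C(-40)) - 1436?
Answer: 2174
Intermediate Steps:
C(S) = S*(-5 + S) (C(S) = (-5 + S)*S + 0 = S*(-5 + S) + 0 = S*(-5 + S))
(1810 + C(-40)) - 1436 = (1810 - 40*(-5 - 40)) - 1436 = (1810 - 40*(-45)) - 1436 = (1810 + 1800) - 1436 = 3610 - 1436 = 2174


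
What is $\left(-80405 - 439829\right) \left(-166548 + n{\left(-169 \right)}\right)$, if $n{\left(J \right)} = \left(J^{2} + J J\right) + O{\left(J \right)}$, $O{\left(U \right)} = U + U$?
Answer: $57102964776$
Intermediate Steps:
$O{\left(U \right)} = 2 U$
$n{\left(J \right)} = 2 J + 2 J^{2}$ ($n{\left(J \right)} = \left(J^{2} + J J\right) + 2 J = \left(J^{2} + J^{2}\right) + 2 J = 2 J^{2} + 2 J = 2 J + 2 J^{2}$)
$\left(-80405 - 439829\right) \left(-166548 + n{\left(-169 \right)}\right) = \left(-80405 - 439829\right) \left(-166548 + 2 \left(-169\right) \left(1 - 169\right)\right) = - 520234 \left(-166548 + 2 \left(-169\right) \left(-168\right)\right) = - 520234 \left(-166548 + 56784\right) = \left(-520234\right) \left(-109764\right) = 57102964776$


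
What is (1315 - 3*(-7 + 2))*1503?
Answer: 1998990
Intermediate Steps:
(1315 - 3*(-7 + 2))*1503 = (1315 - 3*(-5))*1503 = (1315 + 15)*1503 = 1330*1503 = 1998990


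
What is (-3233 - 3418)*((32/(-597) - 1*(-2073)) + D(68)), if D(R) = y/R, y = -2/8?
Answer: -746270424627/54128 ≈ -1.3787e+7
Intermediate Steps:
y = -¼ (y = (⅛)*(-2) = -¼ ≈ -0.25000)
D(R) = -1/(4*R)
(-3233 - 3418)*((32/(-597) - 1*(-2073)) + D(68)) = (-3233 - 3418)*((32/(-597) - 1*(-2073)) - ¼/68) = -6651*((32*(-1/597) + 2073) - ¼*1/68) = -6651*((-32/597 + 2073) - 1/272) = -6651*(1237549/597 - 1/272) = -6651*336612731/162384 = -746270424627/54128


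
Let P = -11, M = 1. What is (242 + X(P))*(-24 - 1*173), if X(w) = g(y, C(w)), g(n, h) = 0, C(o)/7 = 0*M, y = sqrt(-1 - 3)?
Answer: -47674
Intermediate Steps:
y = 2*I (y = sqrt(-4) = 2*I ≈ 2.0*I)
C(o) = 0 (C(o) = 7*(0*1) = 7*0 = 0)
X(w) = 0
(242 + X(P))*(-24 - 1*173) = (242 + 0)*(-24 - 1*173) = 242*(-24 - 173) = 242*(-197) = -47674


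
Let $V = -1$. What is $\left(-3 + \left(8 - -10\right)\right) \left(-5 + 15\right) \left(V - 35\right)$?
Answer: $-5400$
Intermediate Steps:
$\left(-3 + \left(8 - -10\right)\right) \left(-5 + 15\right) \left(V - 35\right) = \left(-3 + \left(8 - -10\right)\right) \left(-5 + 15\right) \left(-1 - 35\right) = \left(-3 + \left(8 + 10\right)\right) 10 \left(-36\right) = \left(-3 + 18\right) 10 \left(-36\right) = 15 \cdot 10 \left(-36\right) = 150 \left(-36\right) = -5400$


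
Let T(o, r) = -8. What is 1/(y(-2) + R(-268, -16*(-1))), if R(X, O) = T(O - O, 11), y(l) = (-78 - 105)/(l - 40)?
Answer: -14/51 ≈ -0.27451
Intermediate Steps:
y(l) = -183/(-40 + l)
R(X, O) = -8
1/(y(-2) + R(-268, -16*(-1))) = 1/(-183/(-40 - 2) - 8) = 1/(-183/(-42) - 8) = 1/(-183*(-1/42) - 8) = 1/(61/14 - 8) = 1/(-51/14) = -14/51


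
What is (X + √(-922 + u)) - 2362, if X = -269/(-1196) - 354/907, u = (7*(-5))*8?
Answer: -2562410865/1084772 + I*√1202 ≈ -2362.2 + 34.67*I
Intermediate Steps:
u = -280 (u = -35*8 = -280)
X = -179401/1084772 (X = -269*(-1/1196) - 354*1/907 = 269/1196 - 354/907 = -179401/1084772 ≈ -0.16538)
(X + √(-922 + u)) - 2362 = (-179401/1084772 + √(-922 - 280)) - 2362 = (-179401/1084772 + √(-1202)) - 2362 = (-179401/1084772 + I*√1202) - 2362 = -2562410865/1084772 + I*√1202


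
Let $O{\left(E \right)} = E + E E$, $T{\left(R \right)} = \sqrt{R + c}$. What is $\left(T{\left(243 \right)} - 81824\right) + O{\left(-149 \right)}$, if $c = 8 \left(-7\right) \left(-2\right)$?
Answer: $-59772 + \sqrt{355} \approx -59753.0$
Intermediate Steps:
$c = 112$ ($c = \left(-56\right) \left(-2\right) = 112$)
$T{\left(R \right)} = \sqrt{112 + R}$ ($T{\left(R \right)} = \sqrt{R + 112} = \sqrt{112 + R}$)
$O{\left(E \right)} = E + E^{2}$
$\left(T{\left(243 \right)} - 81824\right) + O{\left(-149 \right)} = \left(\sqrt{112 + 243} - 81824\right) - 149 \left(1 - 149\right) = \left(\sqrt{355} - 81824\right) - -22052 = \left(-81824 + \sqrt{355}\right) + 22052 = -59772 + \sqrt{355}$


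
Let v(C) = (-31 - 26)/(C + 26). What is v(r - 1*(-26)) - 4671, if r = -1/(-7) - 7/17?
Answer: -504587/108 ≈ -4672.1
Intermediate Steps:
r = -32/119 (r = -1*(-⅐) - 7*1/17 = ⅐ - 7/17 = -32/119 ≈ -0.26891)
v(C) = -57/(26 + C)
v(r - 1*(-26)) - 4671 = -57/(26 + (-32/119 - 1*(-26))) - 4671 = -57/(26 + (-32/119 + 26)) - 4671 = -57/(26 + 3062/119) - 4671 = -57/6156/119 - 4671 = -57*119/6156 - 4671 = -119/108 - 4671 = -504587/108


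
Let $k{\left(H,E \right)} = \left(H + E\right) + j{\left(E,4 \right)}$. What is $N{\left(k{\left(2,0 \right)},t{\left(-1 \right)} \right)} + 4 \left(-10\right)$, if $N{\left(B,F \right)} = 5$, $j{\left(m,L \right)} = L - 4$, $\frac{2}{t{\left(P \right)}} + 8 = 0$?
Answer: $-35$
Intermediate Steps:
$t{\left(P \right)} = - \frac{1}{4}$ ($t{\left(P \right)} = \frac{2}{-8 + 0} = \frac{2}{-8} = 2 \left(- \frac{1}{8}\right) = - \frac{1}{4}$)
$j{\left(m,L \right)} = -4 + L$ ($j{\left(m,L \right)} = L - 4 = -4 + L$)
$k{\left(H,E \right)} = E + H$ ($k{\left(H,E \right)} = \left(H + E\right) + \left(-4 + 4\right) = \left(E + H\right) + 0 = E + H$)
$N{\left(k{\left(2,0 \right)},t{\left(-1 \right)} \right)} + 4 \left(-10\right) = 5 + 4 \left(-10\right) = 5 - 40 = -35$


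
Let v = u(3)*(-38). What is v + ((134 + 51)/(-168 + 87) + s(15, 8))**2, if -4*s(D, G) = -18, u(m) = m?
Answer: -2862935/26244 ≈ -109.09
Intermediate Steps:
s(D, G) = 9/2 (s(D, G) = -1/4*(-18) = 9/2)
v = -114 (v = 3*(-38) = -114)
v + ((134 + 51)/(-168 + 87) + s(15, 8))**2 = -114 + ((134 + 51)/(-168 + 87) + 9/2)**2 = -114 + (185/(-81) + 9/2)**2 = -114 + (185*(-1/81) + 9/2)**2 = -114 + (-185/81 + 9/2)**2 = -114 + (359/162)**2 = -114 + 128881/26244 = -2862935/26244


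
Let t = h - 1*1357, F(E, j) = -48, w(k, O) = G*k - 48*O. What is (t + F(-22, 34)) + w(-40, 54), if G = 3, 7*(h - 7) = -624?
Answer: -29394/7 ≈ -4199.1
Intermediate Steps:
h = -575/7 (h = 7 + (1/7)*(-624) = 7 - 624/7 = -575/7 ≈ -82.143)
w(k, O) = -48*O + 3*k (w(k, O) = 3*k - 48*O = -48*O + 3*k)
t = -10074/7 (t = -575/7 - 1*1357 = -575/7 - 1357 = -10074/7 ≈ -1439.1)
(t + F(-22, 34)) + w(-40, 54) = (-10074/7 - 48) + (-48*54 + 3*(-40)) = -10410/7 + (-2592 - 120) = -10410/7 - 2712 = -29394/7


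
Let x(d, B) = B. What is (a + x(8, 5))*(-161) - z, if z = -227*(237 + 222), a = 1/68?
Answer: 7030223/68 ≈ 1.0339e+5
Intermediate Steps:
a = 1/68 ≈ 0.014706
z = -104193 (z = -227*459 = -104193)
(a + x(8, 5))*(-161) - z = (1/68 + 5)*(-161) - 1*(-104193) = (341/68)*(-161) + 104193 = -54901/68 + 104193 = 7030223/68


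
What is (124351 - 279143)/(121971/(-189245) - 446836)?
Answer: 29293612040/84561600791 ≈ 0.34642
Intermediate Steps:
(124351 - 279143)/(121971/(-189245) - 446836) = -154792/(121971*(-1/189245) - 446836) = -154792/(-121971/189245 - 446836) = -154792/(-84561600791/189245) = -154792*(-189245/84561600791) = 29293612040/84561600791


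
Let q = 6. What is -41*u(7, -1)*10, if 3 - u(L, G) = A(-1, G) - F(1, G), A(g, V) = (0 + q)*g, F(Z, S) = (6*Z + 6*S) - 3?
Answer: -2460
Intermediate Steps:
F(Z, S) = -3 + 6*S + 6*Z (F(Z, S) = (6*S + 6*Z) - 3 = -3 + 6*S + 6*Z)
A(g, V) = 6*g (A(g, V) = (0 + 6)*g = 6*g)
u(L, G) = 12 + 6*G (u(L, G) = 3 - (6*(-1) - (-3 + 6*G + 6*1)) = 3 - (-6 - (-3 + 6*G + 6)) = 3 - (-6 - (3 + 6*G)) = 3 - (-6 + (-3 - 6*G)) = 3 - (-9 - 6*G) = 3 + (9 + 6*G) = 12 + 6*G)
-41*u(7, -1)*10 = -41*(12 + 6*(-1))*10 = -41*(12 - 6)*10 = -41*6*10 = -246*10 = -2460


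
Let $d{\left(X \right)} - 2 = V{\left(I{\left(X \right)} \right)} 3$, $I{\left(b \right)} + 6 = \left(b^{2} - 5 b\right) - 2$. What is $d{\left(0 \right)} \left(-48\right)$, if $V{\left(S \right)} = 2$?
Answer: $-384$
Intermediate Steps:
$I{\left(b \right)} = -8 + b^{2} - 5 b$ ($I{\left(b \right)} = -6 - \left(2 - b^{2} + 5 b\right) = -8 + b^{2} - 5 b$)
$d{\left(X \right)} = 8$ ($d{\left(X \right)} = 2 + 2 \cdot 3 = 2 + 6 = 8$)
$d{\left(0 \right)} \left(-48\right) = 8 \left(-48\right) = -384$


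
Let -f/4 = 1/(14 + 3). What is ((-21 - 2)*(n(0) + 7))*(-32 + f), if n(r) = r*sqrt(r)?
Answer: 88228/17 ≈ 5189.9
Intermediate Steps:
n(r) = r**(3/2)
f = -4/17 (f = -4/(14 + 3) = -4/17 ≈ -0.23529)
((-21 - 2)*(n(0) + 7))*(-32 + f) = ((-21 - 2)*(0**(3/2) + 7))*(-32 - 4/17) = -23*(0 + 7)*(-548/17) = -23*7*(-548/17) = -161*(-548/17) = 88228/17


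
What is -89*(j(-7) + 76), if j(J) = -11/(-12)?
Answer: -82147/12 ≈ -6845.6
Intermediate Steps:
j(J) = 11/12 (j(J) = -11*(-1/12) = 11/12)
-89*(j(-7) + 76) = -89*(11/12 + 76) = -89*923/12 = -82147/12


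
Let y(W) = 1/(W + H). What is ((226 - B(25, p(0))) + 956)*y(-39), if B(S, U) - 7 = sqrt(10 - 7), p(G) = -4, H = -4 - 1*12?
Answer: -235/11 + sqrt(3)/55 ≈ -21.332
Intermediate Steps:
H = -16 (H = -4 - 12 = -16)
B(S, U) = 7 + sqrt(3) (B(S, U) = 7 + sqrt(10 - 7) = 7 + sqrt(3))
y(W) = 1/(-16 + W) (y(W) = 1/(W - 16) = 1/(-16 + W))
((226 - B(25, p(0))) + 956)*y(-39) = ((226 - (7 + sqrt(3))) + 956)/(-16 - 39) = ((226 + (-7 - sqrt(3))) + 956)/(-55) = ((219 - sqrt(3)) + 956)*(-1/55) = (1175 - sqrt(3))*(-1/55) = -235/11 + sqrt(3)/55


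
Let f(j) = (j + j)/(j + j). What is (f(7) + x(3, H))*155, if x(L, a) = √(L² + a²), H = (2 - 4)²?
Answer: 930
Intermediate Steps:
H = 4 (H = (-2)² = 4)
f(j) = 1 (f(j) = (2*j)/((2*j)) = (2*j)*(1/(2*j)) = 1)
(f(7) + x(3, H))*155 = (1 + √(3² + 4²))*155 = (1 + √(9 + 16))*155 = (1 + √25)*155 = (1 + 5)*155 = 6*155 = 930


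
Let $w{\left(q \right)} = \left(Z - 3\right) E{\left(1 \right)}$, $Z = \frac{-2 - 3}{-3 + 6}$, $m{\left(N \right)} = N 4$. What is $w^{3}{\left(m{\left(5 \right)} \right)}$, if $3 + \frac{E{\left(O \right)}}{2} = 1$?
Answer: $\frac{175616}{27} \approx 6504.3$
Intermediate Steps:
$E{\left(O \right)} = -4$ ($E{\left(O \right)} = -6 + 2 \cdot 1 = -6 + 2 = -4$)
$m{\left(N \right)} = 4 N$
$Z = - \frac{5}{3} \approx -1.6667$
$w{\left(q \right)} = \frac{56}{3}$ ($w{\left(q \right)} = \left(- \frac{5}{3} - 3\right) \left(-4\right) = \left(- \frac{14}{3}\right) \left(-4\right) = \frac{56}{3}$)
$w^{3}{\left(m{\left(5 \right)} \right)} = \left(\frac{56}{3}\right)^{3} = \frac{175616}{27}$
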